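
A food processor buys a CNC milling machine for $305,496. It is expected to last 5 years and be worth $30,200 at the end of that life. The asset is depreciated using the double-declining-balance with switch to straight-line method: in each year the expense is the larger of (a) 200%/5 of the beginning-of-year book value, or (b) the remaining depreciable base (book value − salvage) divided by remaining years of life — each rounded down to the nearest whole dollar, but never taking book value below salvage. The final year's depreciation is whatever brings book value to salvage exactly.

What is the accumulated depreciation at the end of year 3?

Depreciable base = $305,496 − $30,200 = $275,296.
Year 1: DB = ⌊$305,496 × 200%/5⌋ = $122,198; SL = ⌊$275,296/5⌋ = $55,059 → take DB $122,198. Book value $183,298.
Year 2: DB = ⌊$183,298 × 200%/5⌋ = $73,319; SL = ⌊$153,098/4⌋ = $38,274 → take DB $73,319. Book value $109,979.
Year 3: DB = ⌊$109,979 × 200%/5⌋ = $43,991; SL = ⌊$79,779/3⌋ = $26,593 → take DB $43,991. Book value $65,988.
Accumulated through year 3 = $305,496 − $65,988 = $239,508.

$239,508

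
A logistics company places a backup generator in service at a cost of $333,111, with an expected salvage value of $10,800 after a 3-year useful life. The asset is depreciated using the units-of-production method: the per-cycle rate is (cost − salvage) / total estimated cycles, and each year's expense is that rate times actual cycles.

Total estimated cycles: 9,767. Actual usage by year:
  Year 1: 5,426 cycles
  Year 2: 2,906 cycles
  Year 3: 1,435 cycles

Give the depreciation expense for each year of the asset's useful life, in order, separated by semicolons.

$179,058; $95,898; $47,355

Depreciable base = $333,111 − $10,800 = $322,311.
Rate = $322,311 / 9,767 cycles = $33 per cycle.
Year 1: 5,426 × $33 = $179,058. Book value $154,053.
Year 2: 2,906 × $33 = $95,898. Book value $58,155.
Year 3: 1,435 × $33 = $47,355. Book value $10,800.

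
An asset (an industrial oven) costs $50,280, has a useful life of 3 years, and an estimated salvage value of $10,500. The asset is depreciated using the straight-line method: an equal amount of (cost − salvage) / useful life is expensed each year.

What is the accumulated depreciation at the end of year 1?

Depreciable base = $50,280 − $10,500 = $39,780.
Annual expense = $39,780 / 3 = $13,260.
End of year 1: book value $37,020.
Accumulated through year 1 = $50,280 − $37,020 = $13,260.

$13,260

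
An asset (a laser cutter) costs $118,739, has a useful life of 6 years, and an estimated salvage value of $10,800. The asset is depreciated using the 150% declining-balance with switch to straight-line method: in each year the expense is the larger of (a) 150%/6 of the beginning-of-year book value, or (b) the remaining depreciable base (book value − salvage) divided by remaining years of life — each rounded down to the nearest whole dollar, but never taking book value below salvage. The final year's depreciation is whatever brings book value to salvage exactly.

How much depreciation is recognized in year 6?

$13,098

Depreciable base = $118,739 − $10,800 = $107,939.
Year 1: DB = ⌊$118,739 × 150%/6⌋ = $29,684; SL = ⌊$107,939/6⌋ = $17,989 → take DB $29,684. Book value $89,055.
Year 2: DB = ⌊$89,055 × 150%/6⌋ = $22,263; SL = ⌊$78,255/5⌋ = $15,651 → take DB $22,263. Book value $66,792.
Year 3: DB = ⌊$66,792 × 150%/6⌋ = $16,698; SL = ⌊$55,992/4⌋ = $13,998 → take DB $16,698. Book value $50,094.
Year 4: DB = ⌊$50,094 × 150%/6⌋ = $12,523; SL = ⌊$39,294/3⌋ = $13,098 → take SL $13,098. Book value $36,996.
Year 5: DB = ⌊$36,996 × 150%/6⌋ = $9,249; SL = ⌊$26,196/2⌋ = $13,098 → take SL $13,098. Book value $23,898.
Year 6 (final): $23,898 − $10,800 = $13,098. Book value $10,800.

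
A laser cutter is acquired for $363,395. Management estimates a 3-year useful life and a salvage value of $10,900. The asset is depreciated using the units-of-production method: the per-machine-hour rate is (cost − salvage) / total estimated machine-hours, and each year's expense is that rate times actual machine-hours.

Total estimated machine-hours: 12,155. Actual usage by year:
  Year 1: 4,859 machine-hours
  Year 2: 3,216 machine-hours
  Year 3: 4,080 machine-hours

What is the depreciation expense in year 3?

$118,320

Depreciable base = $363,395 − $10,900 = $352,495.
Rate = $352,495 / 12,155 machine-hours = $29 per machine-hour.
Year 1: 4,859 × $29 = $140,911. Book value $222,484.
Year 2: 3,216 × $29 = $93,264. Book value $129,220.
Year 3: 4,080 × $29 = $118,320. Book value $10,900.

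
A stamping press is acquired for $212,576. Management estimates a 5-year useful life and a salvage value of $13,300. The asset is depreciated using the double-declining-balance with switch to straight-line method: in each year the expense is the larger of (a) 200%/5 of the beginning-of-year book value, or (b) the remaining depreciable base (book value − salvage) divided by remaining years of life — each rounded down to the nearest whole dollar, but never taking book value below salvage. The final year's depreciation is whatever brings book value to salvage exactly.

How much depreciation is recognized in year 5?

Depreciable base = $212,576 − $13,300 = $199,276.
Year 1: DB = ⌊$212,576 × 200%/5⌋ = $85,030; SL = ⌊$199,276/5⌋ = $39,855 → take DB $85,030. Book value $127,546.
Year 2: DB = ⌊$127,546 × 200%/5⌋ = $51,018; SL = ⌊$114,246/4⌋ = $28,561 → take DB $51,018. Book value $76,528.
Year 3: DB = ⌊$76,528 × 200%/5⌋ = $30,611; SL = ⌊$63,228/3⌋ = $21,076 → take DB $30,611. Book value $45,917.
Year 4: DB = ⌊$45,917 × 200%/5⌋ = $18,366; SL = ⌊$32,617/2⌋ = $16,308 → take DB $18,366. Book value $27,551.
Year 5 (final): $27,551 − $13,300 = $14,251. Book value $13,300.

$14,251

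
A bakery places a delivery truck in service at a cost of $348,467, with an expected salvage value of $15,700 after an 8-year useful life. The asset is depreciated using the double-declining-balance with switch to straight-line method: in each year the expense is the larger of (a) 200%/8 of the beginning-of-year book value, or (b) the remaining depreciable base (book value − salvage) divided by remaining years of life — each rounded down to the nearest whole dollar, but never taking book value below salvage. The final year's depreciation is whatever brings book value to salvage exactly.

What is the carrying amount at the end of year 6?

Depreciable base = $348,467 − $15,700 = $332,767.
Year 1: DB = ⌊$348,467 × 200%/8⌋ = $87,116; SL = ⌊$332,767/8⌋ = $41,595 → take DB $87,116. Book value $261,351.
Year 2: DB = ⌊$261,351 × 200%/8⌋ = $65,337; SL = ⌊$245,651/7⌋ = $35,093 → take DB $65,337. Book value $196,014.
Year 3: DB = ⌊$196,014 × 200%/8⌋ = $49,003; SL = ⌊$180,314/6⌋ = $30,052 → take DB $49,003. Book value $147,011.
Year 4: DB = ⌊$147,011 × 200%/8⌋ = $36,752; SL = ⌊$131,311/5⌋ = $26,262 → take DB $36,752. Book value $110,259.
Year 5: DB = ⌊$110,259 × 200%/8⌋ = $27,564; SL = ⌊$94,559/4⌋ = $23,639 → take DB $27,564. Book value $82,695.
Year 6: DB = ⌊$82,695 × 200%/8⌋ = $20,673; SL = ⌊$66,995/3⌋ = $22,331 → take SL $22,331. Book value $60,364.

$60,364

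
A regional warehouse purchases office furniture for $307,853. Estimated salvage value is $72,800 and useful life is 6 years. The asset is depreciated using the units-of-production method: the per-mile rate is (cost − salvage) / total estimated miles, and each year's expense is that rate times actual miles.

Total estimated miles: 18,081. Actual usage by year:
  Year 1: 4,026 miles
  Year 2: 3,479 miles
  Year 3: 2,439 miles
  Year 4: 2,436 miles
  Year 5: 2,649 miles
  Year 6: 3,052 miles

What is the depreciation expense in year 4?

Depreciable base = $307,853 − $72,800 = $235,053.
Rate = $235,053 / 18,081 miles = $13 per mile.
Year 1: 4,026 × $13 = $52,338. Book value $255,515.
Year 2: 3,479 × $13 = $45,227. Book value $210,288.
Year 3: 2,439 × $13 = $31,707. Book value $178,581.
Year 4: 2,436 × $13 = $31,668. Book value $146,913.

$31,668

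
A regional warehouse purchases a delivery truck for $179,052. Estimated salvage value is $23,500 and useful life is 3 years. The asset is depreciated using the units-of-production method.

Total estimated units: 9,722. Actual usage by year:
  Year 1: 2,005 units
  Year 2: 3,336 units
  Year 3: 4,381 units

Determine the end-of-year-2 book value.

Depreciable base = $179,052 − $23,500 = $155,552.
Rate = $155,552 / 9,722 units = $16 per unit.
Year 1: 2,005 × $16 = $32,080. Book value $146,972.
Year 2: 3,336 × $16 = $53,376. Book value $93,596.

$93,596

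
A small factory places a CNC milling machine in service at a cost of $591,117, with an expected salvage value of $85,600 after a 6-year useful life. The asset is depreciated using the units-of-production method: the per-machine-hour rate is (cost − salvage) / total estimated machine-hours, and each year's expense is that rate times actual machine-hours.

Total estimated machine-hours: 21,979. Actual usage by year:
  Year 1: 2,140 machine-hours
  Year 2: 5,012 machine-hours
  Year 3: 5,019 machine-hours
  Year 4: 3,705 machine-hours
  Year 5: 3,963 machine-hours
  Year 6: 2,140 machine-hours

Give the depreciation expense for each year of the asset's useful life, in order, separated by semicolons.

Depreciable base = $591,117 − $85,600 = $505,517.
Rate = $505,517 / 21,979 machine-hours = $23 per machine-hour.
Year 1: 2,140 × $23 = $49,220. Book value $541,897.
Year 2: 5,012 × $23 = $115,276. Book value $426,621.
Year 3: 5,019 × $23 = $115,437. Book value $311,184.
Year 4: 3,705 × $23 = $85,215. Book value $225,969.
Year 5: 3,963 × $23 = $91,149. Book value $134,820.
Year 6: 2,140 × $23 = $49,220. Book value $85,600.

$49,220; $115,276; $115,437; $85,215; $91,149; $49,220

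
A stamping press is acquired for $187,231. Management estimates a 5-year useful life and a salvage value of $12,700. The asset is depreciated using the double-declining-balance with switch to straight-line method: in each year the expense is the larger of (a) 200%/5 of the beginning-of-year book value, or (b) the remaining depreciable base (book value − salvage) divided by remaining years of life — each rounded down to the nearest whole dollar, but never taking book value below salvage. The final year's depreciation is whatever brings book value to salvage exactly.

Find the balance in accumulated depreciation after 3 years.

$146,788

Depreciable base = $187,231 − $12,700 = $174,531.
Year 1: DB = ⌊$187,231 × 200%/5⌋ = $74,892; SL = ⌊$174,531/5⌋ = $34,906 → take DB $74,892. Book value $112,339.
Year 2: DB = ⌊$112,339 × 200%/5⌋ = $44,935; SL = ⌊$99,639/4⌋ = $24,909 → take DB $44,935. Book value $67,404.
Year 3: DB = ⌊$67,404 × 200%/5⌋ = $26,961; SL = ⌊$54,704/3⌋ = $18,234 → take DB $26,961. Book value $40,443.
Accumulated through year 3 = $187,231 − $40,443 = $146,788.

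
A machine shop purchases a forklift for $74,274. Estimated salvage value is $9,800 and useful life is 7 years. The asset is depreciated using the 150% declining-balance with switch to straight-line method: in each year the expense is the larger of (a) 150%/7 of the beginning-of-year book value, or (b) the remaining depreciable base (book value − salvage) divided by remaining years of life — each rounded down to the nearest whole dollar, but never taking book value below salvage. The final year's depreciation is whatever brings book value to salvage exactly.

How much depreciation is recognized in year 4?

Depreciable base = $74,274 − $9,800 = $64,474.
Year 1: DB = ⌊$74,274 × 150%/7⌋ = $15,915; SL = ⌊$64,474/7⌋ = $9,210 → take DB $15,915. Book value $58,359.
Year 2: DB = ⌊$58,359 × 150%/7⌋ = $12,505; SL = ⌊$48,559/6⌋ = $8,093 → take DB $12,505. Book value $45,854.
Year 3: DB = ⌊$45,854 × 150%/7⌋ = $9,825; SL = ⌊$36,054/5⌋ = $7,210 → take DB $9,825. Book value $36,029.
Year 4: DB = ⌊$36,029 × 150%/7⌋ = $7,720; SL = ⌊$26,229/4⌋ = $6,557 → take DB $7,720. Book value $28,309.

$7,720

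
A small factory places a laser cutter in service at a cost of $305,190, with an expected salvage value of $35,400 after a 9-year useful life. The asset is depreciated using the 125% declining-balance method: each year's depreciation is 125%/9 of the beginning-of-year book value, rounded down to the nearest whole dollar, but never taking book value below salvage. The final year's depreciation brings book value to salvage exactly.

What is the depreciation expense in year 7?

$17,282

Depreciable base = $305,190 − $35,400 = $269,790.
Year 1: ⌊$305,190 × 125%/9⌋ = $42,387. Book value $262,803.
Year 2: ⌊$262,803 × 125%/9⌋ = $36,500. Book value $226,303.
Year 3: ⌊$226,303 × 125%/9⌋ = $31,430. Book value $194,873.
Year 4: ⌊$194,873 × 125%/9⌋ = $27,065. Book value $167,808.
Year 5: ⌊$167,808 × 125%/9⌋ = $23,306. Book value $144,502.
Year 6: ⌊$144,502 × 125%/9⌋ = $20,069. Book value $124,433.
Year 7: ⌊$124,433 × 125%/9⌋ = $17,282. Book value $107,151.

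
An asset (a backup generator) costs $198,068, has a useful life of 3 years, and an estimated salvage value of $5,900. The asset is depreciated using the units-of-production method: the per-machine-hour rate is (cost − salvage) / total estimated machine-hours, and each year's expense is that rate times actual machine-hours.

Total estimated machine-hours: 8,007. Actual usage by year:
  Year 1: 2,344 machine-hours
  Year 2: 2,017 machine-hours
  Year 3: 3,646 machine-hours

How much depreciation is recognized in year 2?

Depreciable base = $198,068 − $5,900 = $192,168.
Rate = $192,168 / 8,007 machine-hours = $24 per machine-hour.
Year 1: 2,344 × $24 = $56,256. Book value $141,812.
Year 2: 2,017 × $24 = $48,408. Book value $93,404.

$48,408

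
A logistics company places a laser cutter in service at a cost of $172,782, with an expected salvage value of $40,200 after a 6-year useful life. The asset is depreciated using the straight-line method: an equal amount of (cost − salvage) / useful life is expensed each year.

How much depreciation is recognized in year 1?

Depreciable base = $172,782 − $40,200 = $132,582.
Annual expense = $132,582 / 6 = $22,097.

$22,097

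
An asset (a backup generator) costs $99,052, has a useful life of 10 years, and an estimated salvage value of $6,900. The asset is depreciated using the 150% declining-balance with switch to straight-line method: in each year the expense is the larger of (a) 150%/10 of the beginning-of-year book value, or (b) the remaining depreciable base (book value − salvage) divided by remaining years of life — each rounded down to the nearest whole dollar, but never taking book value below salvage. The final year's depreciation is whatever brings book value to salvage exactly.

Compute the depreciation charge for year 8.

Depreciable base = $99,052 − $6,900 = $92,152.
Year 1: DB = ⌊$99,052 × 150%/10⌋ = $14,857; SL = ⌊$92,152/10⌋ = $9,215 → take DB $14,857. Book value $84,195.
Year 2: DB = ⌊$84,195 × 150%/10⌋ = $12,629; SL = ⌊$77,295/9⌋ = $8,588 → take DB $12,629. Book value $71,566.
Year 3: DB = ⌊$71,566 × 150%/10⌋ = $10,734; SL = ⌊$64,666/8⌋ = $8,083 → take DB $10,734. Book value $60,832.
Year 4: DB = ⌊$60,832 × 150%/10⌋ = $9,124; SL = ⌊$53,932/7⌋ = $7,704 → take DB $9,124. Book value $51,708.
Year 5: DB = ⌊$51,708 × 150%/10⌋ = $7,756; SL = ⌊$44,808/6⌋ = $7,468 → take DB $7,756. Book value $43,952.
Year 6: DB = ⌊$43,952 × 150%/10⌋ = $6,592; SL = ⌊$37,052/5⌋ = $7,410 → take SL $7,410. Book value $36,542.
Year 7: DB = ⌊$36,542 × 150%/10⌋ = $5,481; SL = ⌊$29,642/4⌋ = $7,410 → take SL $7,410. Book value $29,132.
Year 8: DB = ⌊$29,132 × 150%/10⌋ = $4,369; SL = ⌊$22,232/3⌋ = $7,410 → take SL $7,410. Book value $21,722.

$7,410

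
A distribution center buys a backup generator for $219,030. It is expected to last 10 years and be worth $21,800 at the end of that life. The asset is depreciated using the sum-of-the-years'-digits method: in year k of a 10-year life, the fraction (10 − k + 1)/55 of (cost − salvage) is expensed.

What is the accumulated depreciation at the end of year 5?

Depreciable base = $219,030 − $21,800 = $197,230.
Sum of the years' digits = 10+9+8+7+6+5+4+3+2+1 = 55.
Year 1: $197,230 × 10/55 = $35,860. Book value $183,170.
Year 2: $197,230 × 9/55 = $32,274. Book value $150,896.
Year 3: $197,230 × 8/55 = $28,688. Book value $122,208.
Year 4: $197,230 × 7/55 = $25,102. Book value $97,106.
Year 5: $197,230 × 6/55 = $21,516. Book value $75,590.
Accumulated through year 5 = $219,030 − $75,590 = $143,440.

$143,440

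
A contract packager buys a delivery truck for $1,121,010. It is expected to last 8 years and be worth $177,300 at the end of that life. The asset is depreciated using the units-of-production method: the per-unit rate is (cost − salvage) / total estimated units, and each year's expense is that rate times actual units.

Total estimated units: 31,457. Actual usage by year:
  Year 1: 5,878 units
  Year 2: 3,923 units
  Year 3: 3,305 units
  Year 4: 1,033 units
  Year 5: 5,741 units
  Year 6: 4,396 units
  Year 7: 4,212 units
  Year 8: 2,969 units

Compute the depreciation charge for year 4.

Depreciable base = $1,121,010 − $177,300 = $943,710.
Rate = $943,710 / 31,457 units = $30 per unit.
Year 1: 5,878 × $30 = $176,340. Book value $944,670.
Year 2: 3,923 × $30 = $117,690. Book value $826,980.
Year 3: 3,305 × $30 = $99,150. Book value $727,830.
Year 4: 1,033 × $30 = $30,990. Book value $696,840.

$30,990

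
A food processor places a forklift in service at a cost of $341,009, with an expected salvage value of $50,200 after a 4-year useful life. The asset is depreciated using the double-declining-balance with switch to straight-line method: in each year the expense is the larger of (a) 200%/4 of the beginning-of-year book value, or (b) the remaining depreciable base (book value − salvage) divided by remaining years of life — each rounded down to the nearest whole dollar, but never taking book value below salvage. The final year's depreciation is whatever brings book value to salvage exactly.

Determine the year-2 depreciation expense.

Depreciable base = $341,009 − $50,200 = $290,809.
Year 1: DB = ⌊$341,009 × 200%/4⌋ = $170,504; SL = ⌊$290,809/4⌋ = $72,702 → take DB $170,504. Book value $170,505.
Year 2: DB = ⌊$170,505 × 200%/4⌋ = $85,252; SL = ⌊$120,305/3⌋ = $40,101 → take DB $85,252. Book value $85,253.

$85,252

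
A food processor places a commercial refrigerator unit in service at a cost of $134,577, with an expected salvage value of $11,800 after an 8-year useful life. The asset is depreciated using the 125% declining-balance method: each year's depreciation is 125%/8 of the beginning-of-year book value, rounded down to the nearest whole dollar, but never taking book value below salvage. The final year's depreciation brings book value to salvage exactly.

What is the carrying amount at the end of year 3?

$80,838

Depreciable base = $134,577 − $11,800 = $122,777.
Year 1: ⌊$134,577 × 125%/8⌋ = $21,027. Book value $113,550.
Year 2: ⌊$113,550 × 125%/8⌋ = $17,742. Book value $95,808.
Year 3: ⌊$95,808 × 125%/8⌋ = $14,970. Book value $80,838.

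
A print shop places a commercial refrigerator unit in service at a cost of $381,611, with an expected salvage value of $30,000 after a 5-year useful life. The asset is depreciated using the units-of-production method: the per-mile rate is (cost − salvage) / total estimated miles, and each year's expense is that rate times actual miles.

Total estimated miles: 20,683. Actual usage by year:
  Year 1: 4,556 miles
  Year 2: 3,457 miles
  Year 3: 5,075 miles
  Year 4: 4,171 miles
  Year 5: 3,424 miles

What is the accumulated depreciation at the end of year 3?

Depreciable base = $381,611 − $30,000 = $351,611.
Rate = $351,611 / 20,683 miles = $17 per mile.
Year 1: 4,556 × $17 = $77,452. Book value $304,159.
Year 2: 3,457 × $17 = $58,769. Book value $245,390.
Year 3: 5,075 × $17 = $86,275. Book value $159,115.
Accumulated through year 3 = $381,611 − $159,115 = $222,496.

$222,496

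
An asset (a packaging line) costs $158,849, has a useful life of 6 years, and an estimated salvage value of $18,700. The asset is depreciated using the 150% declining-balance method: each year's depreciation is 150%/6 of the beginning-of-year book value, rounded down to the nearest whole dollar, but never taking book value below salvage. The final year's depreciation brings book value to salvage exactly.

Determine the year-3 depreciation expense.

Depreciable base = $158,849 − $18,700 = $140,149.
Year 1: ⌊$158,849 × 150%/6⌋ = $39,712. Book value $119,137.
Year 2: ⌊$119,137 × 150%/6⌋ = $29,784. Book value $89,353.
Year 3: ⌊$89,353 × 150%/6⌋ = $22,338. Book value $67,015.

$22,338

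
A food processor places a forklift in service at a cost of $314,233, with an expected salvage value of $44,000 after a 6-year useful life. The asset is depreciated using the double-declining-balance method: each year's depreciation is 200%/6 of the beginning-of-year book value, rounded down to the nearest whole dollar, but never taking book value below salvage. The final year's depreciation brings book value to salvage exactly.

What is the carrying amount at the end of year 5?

Depreciable base = $314,233 − $44,000 = $270,233.
Year 1: ⌊$314,233 × 200%/6⌋ = $104,744. Book value $209,489.
Year 2: ⌊$209,489 × 200%/6⌋ = $69,829. Book value $139,660.
Year 3: ⌊$139,660 × 200%/6⌋ = $46,553. Book value $93,107.
Year 4: ⌊$93,107 × 200%/6⌋ = $31,035. Book value $62,072.
Year 5: ⌊$62,072 × 200%/6⌋ = $20,690, capped at $18,072. Book value $44,000.

$44,000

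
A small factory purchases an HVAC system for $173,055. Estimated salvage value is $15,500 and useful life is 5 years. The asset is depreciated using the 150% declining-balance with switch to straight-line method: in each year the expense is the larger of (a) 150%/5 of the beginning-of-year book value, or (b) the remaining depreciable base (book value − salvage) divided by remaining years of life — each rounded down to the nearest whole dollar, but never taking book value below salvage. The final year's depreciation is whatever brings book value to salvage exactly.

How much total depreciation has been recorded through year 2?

$88,257

Depreciable base = $173,055 − $15,500 = $157,555.
Year 1: DB = ⌊$173,055 × 150%/5⌋ = $51,916; SL = ⌊$157,555/5⌋ = $31,511 → take DB $51,916. Book value $121,139.
Year 2: DB = ⌊$121,139 × 150%/5⌋ = $36,341; SL = ⌊$105,639/4⌋ = $26,409 → take DB $36,341. Book value $84,798.
Accumulated through year 2 = $173,055 − $84,798 = $88,257.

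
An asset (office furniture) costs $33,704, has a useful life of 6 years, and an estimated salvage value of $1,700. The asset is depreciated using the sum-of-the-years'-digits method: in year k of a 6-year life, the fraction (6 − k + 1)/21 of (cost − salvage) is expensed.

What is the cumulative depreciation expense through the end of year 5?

Depreciable base = $33,704 − $1,700 = $32,004.
Sum of the years' digits = 6+5+4+3+2+1 = 21.
Year 1: $32,004 × 6/21 = $9,144. Book value $24,560.
Year 2: $32,004 × 5/21 = $7,620. Book value $16,940.
Year 3: $32,004 × 4/21 = $6,096. Book value $10,844.
Year 4: $32,004 × 3/21 = $4,572. Book value $6,272.
Year 5: $32,004 × 2/21 = $3,048. Book value $3,224.
Accumulated through year 5 = $33,704 − $3,224 = $30,480.

$30,480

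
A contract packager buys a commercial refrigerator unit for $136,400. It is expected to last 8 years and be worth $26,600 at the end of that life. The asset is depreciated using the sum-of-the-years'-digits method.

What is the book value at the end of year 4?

$57,100

Depreciable base = $136,400 − $26,600 = $109,800.
Sum of the years' digits = 8+7+6+5+4+3+2+1 = 36.
Year 1: $109,800 × 8/36 = $24,400. Book value $112,000.
Year 2: $109,800 × 7/36 = $21,350. Book value $90,650.
Year 3: $109,800 × 6/36 = $18,300. Book value $72,350.
Year 4: $109,800 × 5/36 = $15,250. Book value $57,100.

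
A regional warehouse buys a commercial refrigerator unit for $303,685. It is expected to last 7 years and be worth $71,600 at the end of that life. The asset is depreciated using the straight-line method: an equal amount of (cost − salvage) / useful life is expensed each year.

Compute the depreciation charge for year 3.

Depreciable base = $303,685 − $71,600 = $232,085.
Annual expense = $232,085 / 7 = $33,155.

$33,155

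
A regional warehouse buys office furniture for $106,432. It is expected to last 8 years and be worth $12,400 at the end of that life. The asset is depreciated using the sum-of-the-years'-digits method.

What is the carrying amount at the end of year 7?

Depreciable base = $106,432 − $12,400 = $94,032.
Sum of the years' digits = 8+7+6+5+4+3+2+1 = 36.
Year 1: $94,032 × 8/36 = $20,896. Book value $85,536.
Year 2: $94,032 × 7/36 = $18,284. Book value $67,252.
Year 3: $94,032 × 6/36 = $15,672. Book value $51,580.
Year 4: $94,032 × 5/36 = $13,060. Book value $38,520.
Year 5: $94,032 × 4/36 = $10,448. Book value $28,072.
Year 6: $94,032 × 3/36 = $7,836. Book value $20,236.
Year 7: $94,032 × 2/36 = $5,224. Book value $15,012.

$15,012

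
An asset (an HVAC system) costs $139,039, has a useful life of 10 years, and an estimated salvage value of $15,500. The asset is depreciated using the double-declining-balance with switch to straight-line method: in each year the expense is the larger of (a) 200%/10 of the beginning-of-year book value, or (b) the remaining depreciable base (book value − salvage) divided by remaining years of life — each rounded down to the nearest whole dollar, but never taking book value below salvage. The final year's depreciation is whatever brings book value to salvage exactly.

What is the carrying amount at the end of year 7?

Depreciable base = $139,039 − $15,500 = $123,539.
Year 1: DB = ⌊$139,039 × 200%/10⌋ = $27,807; SL = ⌊$123,539/10⌋ = $12,353 → take DB $27,807. Book value $111,232.
Year 2: DB = ⌊$111,232 × 200%/10⌋ = $22,246; SL = ⌊$95,732/9⌋ = $10,636 → take DB $22,246. Book value $88,986.
Year 3: DB = ⌊$88,986 × 200%/10⌋ = $17,797; SL = ⌊$73,486/8⌋ = $9,185 → take DB $17,797. Book value $71,189.
Year 4: DB = ⌊$71,189 × 200%/10⌋ = $14,237; SL = ⌊$55,689/7⌋ = $7,955 → take DB $14,237. Book value $56,952.
Year 5: DB = ⌊$56,952 × 200%/10⌋ = $11,390; SL = ⌊$41,452/6⌋ = $6,908 → take DB $11,390. Book value $45,562.
Year 6: DB = ⌊$45,562 × 200%/10⌋ = $9,112; SL = ⌊$30,062/5⌋ = $6,012 → take DB $9,112. Book value $36,450.
Year 7: DB = ⌊$36,450 × 200%/10⌋ = $7,290; SL = ⌊$20,950/4⌋ = $5,237 → take DB $7,290. Book value $29,160.

$29,160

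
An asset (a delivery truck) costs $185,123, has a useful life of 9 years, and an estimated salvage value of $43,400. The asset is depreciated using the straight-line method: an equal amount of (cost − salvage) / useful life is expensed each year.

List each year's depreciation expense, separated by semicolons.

Depreciable base = $185,123 − $43,400 = $141,723.
Annual expense = $141,723 / 9 = $15,747.
End of year 1: book value $169,376.
End of year 2: book value $153,629.
End of year 3: book value $137,882.
End of year 4: book value $122,135.
End of year 5: book value $106,388.
End of year 6: book value $90,641.
End of year 7: book value $74,894.
End of year 8: book value $59,147.
End of year 9: book value $43,400.

$15,747; $15,747; $15,747; $15,747; $15,747; $15,747; $15,747; $15,747; $15,747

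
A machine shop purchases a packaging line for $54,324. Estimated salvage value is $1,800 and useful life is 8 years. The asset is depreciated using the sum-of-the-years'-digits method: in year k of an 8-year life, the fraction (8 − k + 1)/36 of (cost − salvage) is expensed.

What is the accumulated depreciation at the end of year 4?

Depreciable base = $54,324 − $1,800 = $52,524.
Sum of the years' digits = 8+7+6+5+4+3+2+1 = 36.
Year 1: $52,524 × 8/36 = $11,672. Book value $42,652.
Year 2: $52,524 × 7/36 = $10,213. Book value $32,439.
Year 3: $52,524 × 6/36 = $8,754. Book value $23,685.
Year 4: $52,524 × 5/36 = $7,295. Book value $16,390.
Accumulated through year 4 = $54,324 − $16,390 = $37,934.

$37,934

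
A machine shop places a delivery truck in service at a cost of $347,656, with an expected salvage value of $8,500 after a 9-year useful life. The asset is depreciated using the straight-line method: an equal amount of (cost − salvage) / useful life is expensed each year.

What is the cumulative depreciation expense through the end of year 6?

Depreciable base = $347,656 − $8,500 = $339,156.
Annual expense = $339,156 / 9 = $37,684.
End of year 1: book value $309,972.
End of year 2: book value $272,288.
End of year 3: book value $234,604.
End of year 4: book value $196,920.
End of year 5: book value $159,236.
End of year 6: book value $121,552.
Accumulated through year 6 = $347,656 − $121,552 = $226,104.

$226,104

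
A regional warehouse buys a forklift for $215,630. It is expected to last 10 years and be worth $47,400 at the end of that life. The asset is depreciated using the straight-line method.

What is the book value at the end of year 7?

$97,869

Depreciable base = $215,630 − $47,400 = $168,230.
Annual expense = $168,230 / 10 = $16,823.
End of year 1: book value $198,807.
End of year 2: book value $181,984.
End of year 3: book value $165,161.
End of year 4: book value $148,338.
End of year 5: book value $131,515.
End of year 6: book value $114,692.
End of year 7: book value $97,869.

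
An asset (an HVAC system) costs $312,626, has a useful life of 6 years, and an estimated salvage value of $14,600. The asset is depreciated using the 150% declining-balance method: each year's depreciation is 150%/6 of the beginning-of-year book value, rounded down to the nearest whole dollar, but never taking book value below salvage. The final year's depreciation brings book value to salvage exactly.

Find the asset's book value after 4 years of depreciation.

Depreciable base = $312,626 − $14,600 = $298,026.
Year 1: ⌊$312,626 × 150%/6⌋ = $78,156. Book value $234,470.
Year 2: ⌊$234,470 × 150%/6⌋ = $58,617. Book value $175,853.
Year 3: ⌊$175,853 × 150%/6⌋ = $43,963. Book value $131,890.
Year 4: ⌊$131,890 × 150%/6⌋ = $32,972. Book value $98,918.

$98,918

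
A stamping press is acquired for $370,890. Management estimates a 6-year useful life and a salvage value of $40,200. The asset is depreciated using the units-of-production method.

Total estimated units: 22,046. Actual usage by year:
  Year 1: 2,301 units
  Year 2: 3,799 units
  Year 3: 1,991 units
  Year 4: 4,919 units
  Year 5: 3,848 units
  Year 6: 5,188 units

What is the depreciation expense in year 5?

$57,720

Depreciable base = $370,890 − $40,200 = $330,690.
Rate = $330,690 / 22,046 units = $15 per unit.
Year 1: 2,301 × $15 = $34,515. Book value $336,375.
Year 2: 3,799 × $15 = $56,985. Book value $279,390.
Year 3: 1,991 × $15 = $29,865. Book value $249,525.
Year 4: 4,919 × $15 = $73,785. Book value $175,740.
Year 5: 3,848 × $15 = $57,720. Book value $118,020.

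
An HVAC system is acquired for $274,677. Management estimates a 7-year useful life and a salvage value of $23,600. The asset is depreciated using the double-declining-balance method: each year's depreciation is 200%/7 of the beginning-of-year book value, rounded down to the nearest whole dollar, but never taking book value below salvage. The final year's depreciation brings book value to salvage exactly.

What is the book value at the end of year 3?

Depreciable base = $274,677 − $23,600 = $251,077.
Year 1: ⌊$274,677 × 200%/7⌋ = $78,479. Book value $196,198.
Year 2: ⌊$196,198 × 200%/7⌋ = $56,056. Book value $140,142.
Year 3: ⌊$140,142 × 200%/7⌋ = $40,040. Book value $100,102.

$100,102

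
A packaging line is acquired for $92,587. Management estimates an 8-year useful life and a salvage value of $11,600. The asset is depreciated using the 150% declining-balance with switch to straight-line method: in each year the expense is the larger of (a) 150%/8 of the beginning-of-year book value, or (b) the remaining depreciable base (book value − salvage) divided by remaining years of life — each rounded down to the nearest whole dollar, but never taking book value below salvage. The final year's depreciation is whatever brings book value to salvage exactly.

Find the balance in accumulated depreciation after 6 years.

Depreciable base = $92,587 − $11,600 = $80,987.
Year 1: DB = ⌊$92,587 × 150%/8⌋ = $17,360; SL = ⌊$80,987/8⌋ = $10,123 → take DB $17,360. Book value $75,227.
Year 2: DB = ⌊$75,227 × 150%/8⌋ = $14,105; SL = ⌊$63,627/7⌋ = $9,089 → take DB $14,105. Book value $61,122.
Year 3: DB = ⌊$61,122 × 150%/8⌋ = $11,460; SL = ⌊$49,522/6⌋ = $8,253 → take DB $11,460. Book value $49,662.
Year 4: DB = ⌊$49,662 × 150%/8⌋ = $9,311; SL = ⌊$38,062/5⌋ = $7,612 → take DB $9,311. Book value $40,351.
Year 5: DB = ⌊$40,351 × 150%/8⌋ = $7,565; SL = ⌊$28,751/4⌋ = $7,187 → take DB $7,565. Book value $32,786.
Year 6: DB = ⌊$32,786 × 150%/8⌋ = $6,147; SL = ⌊$21,186/3⌋ = $7,062 → take SL $7,062. Book value $25,724.
Accumulated through year 6 = $92,587 − $25,724 = $66,863.

$66,863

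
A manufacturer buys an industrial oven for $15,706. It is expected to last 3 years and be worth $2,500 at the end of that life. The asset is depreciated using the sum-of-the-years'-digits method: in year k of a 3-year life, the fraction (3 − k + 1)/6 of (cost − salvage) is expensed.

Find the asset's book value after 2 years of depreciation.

Depreciable base = $15,706 − $2,500 = $13,206.
Sum of the years' digits = 3+2+1 = 6.
Year 1: $13,206 × 3/6 = $6,603. Book value $9,103.
Year 2: $13,206 × 2/6 = $4,402. Book value $4,701.

$4,701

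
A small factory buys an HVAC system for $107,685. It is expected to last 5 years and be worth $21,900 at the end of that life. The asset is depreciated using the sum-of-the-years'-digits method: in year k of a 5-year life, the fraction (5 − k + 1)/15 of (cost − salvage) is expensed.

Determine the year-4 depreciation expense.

$11,438

Depreciable base = $107,685 − $21,900 = $85,785.
Sum of the years' digits = 5+4+3+2+1 = 15.
Year 1: $85,785 × 5/15 = $28,595. Book value $79,090.
Year 2: $85,785 × 4/15 = $22,876. Book value $56,214.
Year 3: $85,785 × 3/15 = $17,157. Book value $39,057.
Year 4: $85,785 × 2/15 = $11,438. Book value $27,619.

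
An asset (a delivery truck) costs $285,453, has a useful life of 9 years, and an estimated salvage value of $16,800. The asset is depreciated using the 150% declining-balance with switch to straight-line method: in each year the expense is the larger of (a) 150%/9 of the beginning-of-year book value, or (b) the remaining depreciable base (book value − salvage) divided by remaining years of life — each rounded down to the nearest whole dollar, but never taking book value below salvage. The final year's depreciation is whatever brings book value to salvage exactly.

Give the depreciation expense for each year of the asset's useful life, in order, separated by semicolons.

Depreciable base = $285,453 − $16,800 = $268,653.
Year 1: DB = ⌊$285,453 × 150%/9⌋ = $47,575; SL = ⌊$268,653/9⌋ = $29,850 → take DB $47,575. Book value $237,878.
Year 2: DB = ⌊$237,878 × 150%/9⌋ = $39,646; SL = ⌊$221,078/8⌋ = $27,634 → take DB $39,646. Book value $198,232.
Year 3: DB = ⌊$198,232 × 150%/9⌋ = $33,038; SL = ⌊$181,432/7⌋ = $25,918 → take DB $33,038. Book value $165,194.
Year 4: DB = ⌊$165,194 × 150%/9⌋ = $27,532; SL = ⌊$148,394/6⌋ = $24,732 → take DB $27,532. Book value $137,662.
Year 5: DB = ⌊$137,662 × 150%/9⌋ = $22,943; SL = ⌊$120,862/5⌋ = $24,172 → take SL $24,172. Book value $113,490.
Year 6: DB = ⌊$113,490 × 150%/9⌋ = $18,915; SL = ⌊$96,690/4⌋ = $24,172 → take SL $24,172. Book value $89,318.
Year 7: DB = ⌊$89,318 × 150%/9⌋ = $14,886; SL = ⌊$72,518/3⌋ = $24,172 → take SL $24,172. Book value $65,146.
Year 8: DB = ⌊$65,146 × 150%/9⌋ = $10,857; SL = ⌊$48,346/2⌋ = $24,173 → take SL $24,173. Book value $40,973.
Year 9 (final): $40,973 − $16,800 = $24,173. Book value $16,800.

$47,575; $39,646; $33,038; $27,532; $24,172; $24,172; $24,172; $24,173; $24,173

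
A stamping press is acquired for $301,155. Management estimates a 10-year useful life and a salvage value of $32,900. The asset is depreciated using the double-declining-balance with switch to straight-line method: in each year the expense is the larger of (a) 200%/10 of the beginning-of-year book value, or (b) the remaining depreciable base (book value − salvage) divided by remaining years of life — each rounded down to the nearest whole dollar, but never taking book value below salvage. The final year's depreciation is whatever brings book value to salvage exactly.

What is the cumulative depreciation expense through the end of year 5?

Depreciable base = $301,155 − $32,900 = $268,255.
Year 1: DB = ⌊$301,155 × 200%/10⌋ = $60,231; SL = ⌊$268,255/10⌋ = $26,825 → take DB $60,231. Book value $240,924.
Year 2: DB = ⌊$240,924 × 200%/10⌋ = $48,184; SL = ⌊$208,024/9⌋ = $23,113 → take DB $48,184. Book value $192,740.
Year 3: DB = ⌊$192,740 × 200%/10⌋ = $38,548; SL = ⌊$159,840/8⌋ = $19,980 → take DB $38,548. Book value $154,192.
Year 4: DB = ⌊$154,192 × 200%/10⌋ = $30,838; SL = ⌊$121,292/7⌋ = $17,327 → take DB $30,838. Book value $123,354.
Year 5: DB = ⌊$123,354 × 200%/10⌋ = $24,670; SL = ⌊$90,454/6⌋ = $15,075 → take DB $24,670. Book value $98,684.
Accumulated through year 5 = $301,155 − $98,684 = $202,471.

$202,471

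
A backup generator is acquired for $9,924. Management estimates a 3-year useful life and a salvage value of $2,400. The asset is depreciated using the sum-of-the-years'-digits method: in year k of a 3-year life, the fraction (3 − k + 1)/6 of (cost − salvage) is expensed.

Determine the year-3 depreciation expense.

Depreciable base = $9,924 − $2,400 = $7,524.
Sum of the years' digits = 3+2+1 = 6.
Year 1: $7,524 × 3/6 = $3,762. Book value $6,162.
Year 2: $7,524 × 2/6 = $2,508. Book value $3,654.
Year 3: $7,524 × 1/6 = $1,254. Book value $2,400.

$1,254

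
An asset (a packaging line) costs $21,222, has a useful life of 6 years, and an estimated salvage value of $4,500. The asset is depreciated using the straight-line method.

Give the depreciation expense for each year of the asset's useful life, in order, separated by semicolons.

Depreciable base = $21,222 − $4,500 = $16,722.
Annual expense = $16,722 / 6 = $2,787.
End of year 1: book value $18,435.
End of year 2: book value $15,648.
End of year 3: book value $12,861.
End of year 4: book value $10,074.
End of year 5: book value $7,287.
End of year 6: book value $4,500.

$2,787; $2,787; $2,787; $2,787; $2,787; $2,787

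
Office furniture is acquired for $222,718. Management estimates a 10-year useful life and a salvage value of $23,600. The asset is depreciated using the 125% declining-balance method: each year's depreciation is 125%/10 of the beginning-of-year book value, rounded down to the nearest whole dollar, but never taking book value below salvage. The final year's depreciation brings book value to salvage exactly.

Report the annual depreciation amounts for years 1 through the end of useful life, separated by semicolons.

Depreciable base = $222,718 − $23,600 = $199,118.
Year 1: ⌊$222,718 × 125%/10⌋ = $27,839. Book value $194,879.
Year 2: ⌊$194,879 × 125%/10⌋ = $24,359. Book value $170,520.
Year 3: ⌊$170,520 × 125%/10⌋ = $21,315. Book value $149,205.
Year 4: ⌊$149,205 × 125%/10⌋ = $18,650. Book value $130,555.
Year 5: ⌊$130,555 × 125%/10⌋ = $16,319. Book value $114,236.
Year 6: ⌊$114,236 × 125%/10⌋ = $14,279. Book value $99,957.
Year 7: ⌊$99,957 × 125%/10⌋ = $12,494. Book value $87,463.
Year 8: ⌊$87,463 × 125%/10⌋ = $10,932. Book value $76,531.
Year 9: ⌊$76,531 × 125%/10⌋ = $9,566. Book value $66,965.
Year 10 (final): $66,965 − $23,600 = $43,365. Book value $23,600.

$27,839; $24,359; $21,315; $18,650; $16,319; $14,279; $12,494; $10,932; $9,566; $43,365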